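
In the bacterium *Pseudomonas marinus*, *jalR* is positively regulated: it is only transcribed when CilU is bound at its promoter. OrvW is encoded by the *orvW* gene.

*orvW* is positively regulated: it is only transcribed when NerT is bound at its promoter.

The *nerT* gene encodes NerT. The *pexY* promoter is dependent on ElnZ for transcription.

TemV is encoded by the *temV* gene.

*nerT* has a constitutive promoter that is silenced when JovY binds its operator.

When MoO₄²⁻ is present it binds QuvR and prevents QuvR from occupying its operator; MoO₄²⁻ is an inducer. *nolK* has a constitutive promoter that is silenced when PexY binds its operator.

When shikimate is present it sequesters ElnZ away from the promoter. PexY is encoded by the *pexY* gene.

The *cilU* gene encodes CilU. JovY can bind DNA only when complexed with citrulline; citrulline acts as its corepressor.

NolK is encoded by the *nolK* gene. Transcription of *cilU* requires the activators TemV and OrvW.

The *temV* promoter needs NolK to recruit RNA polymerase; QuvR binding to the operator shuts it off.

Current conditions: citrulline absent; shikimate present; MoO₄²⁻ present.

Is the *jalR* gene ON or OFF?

ON

Shikimate is present, so ElnZ is inactive.
Required activator ElnZ is absent, so *pexY* is not transcribed.
So PexY is not produced.
With no repressor bound, *nolK* is transcribed.
So NolK is produced and active.
MoO₄²⁻ is present, so QuvR is inactive.
No repressor is bound and NolK is active, so *temV* is transcribed.
So TemV is produced and active.
Citrulline is absent, so JovY is inactive.
With no repressor bound, *nerT* is transcribed.
So NerT is produced and active.
No repressor is bound and NerT is active, so *orvW* is transcribed.
So OrvW is produced and active.
No repressor is bound and TemV and OrvW are active, so *cilU* is transcribed.
So CilU is produced and active.
No repressor is bound and CilU is active, so *jalR* is transcribed.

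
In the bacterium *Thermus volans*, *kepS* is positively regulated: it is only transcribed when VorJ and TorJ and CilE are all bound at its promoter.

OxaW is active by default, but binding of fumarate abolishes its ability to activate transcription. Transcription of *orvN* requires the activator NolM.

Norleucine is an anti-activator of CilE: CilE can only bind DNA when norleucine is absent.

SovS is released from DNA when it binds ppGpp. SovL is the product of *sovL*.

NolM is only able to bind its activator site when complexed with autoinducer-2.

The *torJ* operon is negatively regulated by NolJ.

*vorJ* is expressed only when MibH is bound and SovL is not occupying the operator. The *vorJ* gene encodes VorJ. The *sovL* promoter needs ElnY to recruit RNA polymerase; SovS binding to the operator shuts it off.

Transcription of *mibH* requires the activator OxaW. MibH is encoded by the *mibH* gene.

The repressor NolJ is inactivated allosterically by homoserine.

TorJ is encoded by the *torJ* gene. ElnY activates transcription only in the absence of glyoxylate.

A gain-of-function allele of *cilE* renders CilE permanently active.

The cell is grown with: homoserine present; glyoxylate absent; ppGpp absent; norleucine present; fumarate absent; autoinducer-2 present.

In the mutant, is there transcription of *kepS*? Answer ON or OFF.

ON

Glyoxylate is absent, so ElnY is active.
ppGpp is absent, so SovS is active.
With repressor SovS bound, *sovL* is not transcribed.
So SovL is not produced.
Fumarate is absent, so OxaW is active.
No repressor is bound and OxaW is active, so *mibH* is transcribed.
So MibH is produced and active.
No repressor is bound and MibH is active, so *vorJ* is transcribed.
So VorJ is produced and active.
Homoserine is present, so NolJ is inactive.
With no repressor bound, *torJ* is transcribed.
So TorJ is produced and active.
CilE is constitutively active in this strain.
No repressor is bound and VorJ and TorJ and CilE are active, so *kepS* is transcribed.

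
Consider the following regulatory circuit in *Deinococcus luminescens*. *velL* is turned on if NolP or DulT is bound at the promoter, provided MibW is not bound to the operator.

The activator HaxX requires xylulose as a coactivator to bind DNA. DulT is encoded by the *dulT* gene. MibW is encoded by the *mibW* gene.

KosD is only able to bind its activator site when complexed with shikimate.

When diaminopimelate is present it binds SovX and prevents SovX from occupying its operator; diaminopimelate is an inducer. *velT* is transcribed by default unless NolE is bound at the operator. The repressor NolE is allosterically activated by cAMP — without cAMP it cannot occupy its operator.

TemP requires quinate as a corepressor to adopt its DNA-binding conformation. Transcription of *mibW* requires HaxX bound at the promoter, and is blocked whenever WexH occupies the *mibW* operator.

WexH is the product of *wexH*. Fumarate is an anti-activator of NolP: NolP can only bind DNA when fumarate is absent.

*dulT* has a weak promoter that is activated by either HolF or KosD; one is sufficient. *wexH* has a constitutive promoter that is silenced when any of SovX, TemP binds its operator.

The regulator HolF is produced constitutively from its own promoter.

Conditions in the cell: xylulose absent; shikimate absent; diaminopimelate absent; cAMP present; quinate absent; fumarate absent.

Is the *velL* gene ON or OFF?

Fumarate is absent, so NolP is active.
Diaminopimelate is absent, so SovX is active.
Quinate is absent, so TemP is inactive.
With repressor SovX bound, *wexH* is not transcribed.
So WexH is not produced.
Xylulose is absent, so HaxX is inactive.
Required activator HaxX is absent, so *mibW* is not transcribed.
So MibW is not produced.
HolF is produced constitutively and is active.
Shikimate is absent, so KosD is inactive.
Activator HolF is present, so *dulT* is transcribed.
So DulT is produced and active.
Activator NolP is present, so *velL* is transcribed.

ON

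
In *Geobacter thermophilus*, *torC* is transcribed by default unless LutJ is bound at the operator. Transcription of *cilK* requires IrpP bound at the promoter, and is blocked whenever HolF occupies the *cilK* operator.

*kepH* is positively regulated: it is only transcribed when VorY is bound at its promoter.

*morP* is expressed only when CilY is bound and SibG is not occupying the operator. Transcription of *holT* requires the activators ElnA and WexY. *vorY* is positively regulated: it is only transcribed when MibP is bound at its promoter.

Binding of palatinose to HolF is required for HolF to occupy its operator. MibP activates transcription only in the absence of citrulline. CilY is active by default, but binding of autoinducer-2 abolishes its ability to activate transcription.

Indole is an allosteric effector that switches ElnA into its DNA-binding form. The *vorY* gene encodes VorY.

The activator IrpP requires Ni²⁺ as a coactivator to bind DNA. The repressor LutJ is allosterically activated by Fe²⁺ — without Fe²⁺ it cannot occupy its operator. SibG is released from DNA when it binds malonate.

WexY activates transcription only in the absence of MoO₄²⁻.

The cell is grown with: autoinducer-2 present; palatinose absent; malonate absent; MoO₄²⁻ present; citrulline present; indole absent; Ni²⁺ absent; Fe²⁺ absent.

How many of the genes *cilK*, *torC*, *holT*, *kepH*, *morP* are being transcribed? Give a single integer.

1

Palatinose is absent, so HolF is inactive.
Ni²⁺ is absent, so IrpP is inactive.
Required activator IrpP is absent, so *cilK* is not transcribed.
→ *cilK* is OFF.
Fe²⁺ is absent, so LutJ is inactive.
With no repressor bound, *torC* is transcribed.
→ *torC* is ON.
Indole is absent, so ElnA is inactive.
MoO₄²⁻ is present, so WexY is inactive.
Required activator ElnA is absent, so *holT* is not transcribed.
→ *holT* is OFF.
Citrulline is present, so MibP is inactive.
Required activator MibP is absent, so *vorY* is not transcribed.
So VorY is not produced.
Required activator VorY is absent, so *kepH* is not transcribed.
→ *kepH* is OFF.
Autoinducer-2 is present, so CilY is inactive.
Malonate is absent, so SibG is active.
With repressor SibG bound, *morP* is not transcribed.
→ *morP* is OFF.
1 of the 5 genes is transcribed.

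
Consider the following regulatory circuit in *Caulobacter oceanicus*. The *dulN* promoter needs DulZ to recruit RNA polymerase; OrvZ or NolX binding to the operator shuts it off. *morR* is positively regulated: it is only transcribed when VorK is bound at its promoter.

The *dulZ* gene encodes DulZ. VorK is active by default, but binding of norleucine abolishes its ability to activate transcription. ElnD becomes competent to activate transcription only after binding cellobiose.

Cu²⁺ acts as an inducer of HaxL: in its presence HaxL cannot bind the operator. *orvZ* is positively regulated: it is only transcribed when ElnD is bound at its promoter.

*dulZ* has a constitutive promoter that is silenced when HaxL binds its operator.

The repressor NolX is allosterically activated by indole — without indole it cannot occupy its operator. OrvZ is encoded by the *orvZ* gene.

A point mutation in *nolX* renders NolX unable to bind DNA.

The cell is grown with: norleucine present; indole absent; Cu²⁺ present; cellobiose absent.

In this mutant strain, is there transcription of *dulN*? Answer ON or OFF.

Cellobiose is absent, so ElnD is inactive.
Required activator ElnD is absent, so *orvZ* is not transcribed.
So OrvZ is not produced.
Cu²⁺ is present, so HaxL is inactive.
With no repressor bound, *dulZ* is transcribed.
So DulZ is produced and active.
NolX is non-functional in this strain, so it has no effect.
No repressor is bound and DulZ is active, so *dulN* is transcribed.

ON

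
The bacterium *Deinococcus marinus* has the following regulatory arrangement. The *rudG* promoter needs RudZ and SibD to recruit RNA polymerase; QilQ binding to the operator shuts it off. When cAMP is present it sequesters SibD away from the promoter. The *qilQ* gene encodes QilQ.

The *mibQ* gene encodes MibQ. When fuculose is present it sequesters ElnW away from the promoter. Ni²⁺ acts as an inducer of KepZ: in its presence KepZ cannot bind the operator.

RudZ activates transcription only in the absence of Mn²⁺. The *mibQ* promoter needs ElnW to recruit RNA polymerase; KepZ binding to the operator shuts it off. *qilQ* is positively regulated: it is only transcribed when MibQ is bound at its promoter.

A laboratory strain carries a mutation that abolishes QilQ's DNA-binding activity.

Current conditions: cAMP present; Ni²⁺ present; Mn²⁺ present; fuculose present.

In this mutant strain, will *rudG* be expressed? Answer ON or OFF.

OFF

Mn²⁺ is present, so RudZ is inactive.
QilQ is non-functional in this strain, so it has no effect.
cAMP is present, so SibD is inactive.
Required activator RudZ is absent, so *rudG* is not transcribed.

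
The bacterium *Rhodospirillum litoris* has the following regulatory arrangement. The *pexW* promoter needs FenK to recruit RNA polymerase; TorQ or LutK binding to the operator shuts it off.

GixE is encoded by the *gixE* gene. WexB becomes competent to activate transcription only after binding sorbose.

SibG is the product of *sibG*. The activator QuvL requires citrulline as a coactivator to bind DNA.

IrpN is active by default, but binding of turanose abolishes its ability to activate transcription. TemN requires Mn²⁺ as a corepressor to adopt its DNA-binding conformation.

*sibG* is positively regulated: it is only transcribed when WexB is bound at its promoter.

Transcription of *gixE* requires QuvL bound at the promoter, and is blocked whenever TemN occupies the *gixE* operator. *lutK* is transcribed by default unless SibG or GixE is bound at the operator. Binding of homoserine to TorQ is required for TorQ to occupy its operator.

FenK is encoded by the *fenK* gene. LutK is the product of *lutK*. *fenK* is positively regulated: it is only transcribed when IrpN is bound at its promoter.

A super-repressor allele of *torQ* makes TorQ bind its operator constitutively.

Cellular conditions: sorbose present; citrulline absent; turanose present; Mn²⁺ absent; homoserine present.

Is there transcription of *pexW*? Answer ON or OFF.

OFF

TorQ is constitutively active in this strain.
Turanose is present, so IrpN is inactive.
Required activator IrpN is absent, so *fenK* is not transcribed.
So FenK is not produced.
Sorbose is present, so WexB is active.
No repressor is bound and WexB is active, so *sibG* is transcribed.
So SibG is produced and active.
Citrulline is absent, so QuvL is inactive.
Mn²⁺ is absent, so TemN is inactive.
Required activator QuvL is absent, so *gixE* is not transcribed.
So GixE is not produced.
With repressor SibG bound, *lutK* is not transcribed.
So LutK is not produced.
With repressor TorQ bound, *pexW* is not transcribed.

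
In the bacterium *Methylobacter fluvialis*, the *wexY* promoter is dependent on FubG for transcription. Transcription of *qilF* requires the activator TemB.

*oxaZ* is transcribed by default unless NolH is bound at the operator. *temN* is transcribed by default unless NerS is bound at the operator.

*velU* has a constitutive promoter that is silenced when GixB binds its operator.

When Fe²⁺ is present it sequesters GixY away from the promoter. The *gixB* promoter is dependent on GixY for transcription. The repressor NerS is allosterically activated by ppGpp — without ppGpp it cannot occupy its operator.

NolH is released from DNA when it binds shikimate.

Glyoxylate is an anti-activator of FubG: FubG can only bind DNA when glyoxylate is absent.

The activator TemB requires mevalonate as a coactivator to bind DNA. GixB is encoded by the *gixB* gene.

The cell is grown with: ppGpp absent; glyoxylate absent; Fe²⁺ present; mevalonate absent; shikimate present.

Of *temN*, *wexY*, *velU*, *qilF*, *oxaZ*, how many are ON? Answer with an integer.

ppGpp is absent, so NerS is inactive.
With no repressor bound, *temN* is transcribed.
→ *temN* is ON.
Glyoxylate is absent, so FubG is active.
No repressor is bound and FubG is active, so *wexY* is transcribed.
→ *wexY* is ON.
Fe²⁺ is present, so GixY is inactive.
Required activator GixY is absent, so *gixB* is not transcribed.
So GixB is not produced.
With no repressor bound, *velU* is transcribed.
→ *velU* is ON.
Mevalonate is absent, so TemB is inactive.
Required activator TemB is absent, so *qilF* is not transcribed.
→ *qilF* is OFF.
Shikimate is present, so NolH is inactive.
With no repressor bound, *oxaZ* is transcribed.
→ *oxaZ* is ON.
4 of the 5 genes are transcribed.

4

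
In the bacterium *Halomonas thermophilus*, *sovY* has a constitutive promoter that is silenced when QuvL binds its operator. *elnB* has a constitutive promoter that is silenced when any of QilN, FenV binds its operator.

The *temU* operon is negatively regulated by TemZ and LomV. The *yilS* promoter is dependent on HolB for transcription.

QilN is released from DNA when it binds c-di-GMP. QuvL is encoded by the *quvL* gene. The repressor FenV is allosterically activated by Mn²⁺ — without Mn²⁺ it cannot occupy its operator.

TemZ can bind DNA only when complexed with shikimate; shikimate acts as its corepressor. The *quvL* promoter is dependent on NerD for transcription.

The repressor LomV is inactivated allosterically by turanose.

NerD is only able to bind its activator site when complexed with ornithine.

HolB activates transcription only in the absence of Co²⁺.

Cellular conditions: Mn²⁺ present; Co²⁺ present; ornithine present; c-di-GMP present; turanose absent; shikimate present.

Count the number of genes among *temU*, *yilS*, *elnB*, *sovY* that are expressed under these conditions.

0

Shikimate is present, so TemZ is active.
Turanose is absent, so LomV is active.
With repressor TemZ bound, *temU* is not transcribed.
→ *temU* is OFF.
Co²⁺ is present, so HolB is inactive.
Required activator HolB is absent, so *yilS* is not transcribed.
→ *yilS* is OFF.
c-di-GMP is present, so QilN is inactive.
Mn²⁺ is present, so FenV is active.
With repressor FenV bound, *elnB* is not transcribed.
→ *elnB* is OFF.
Ornithine is present, so NerD is active.
No repressor is bound and NerD is active, so *quvL* is transcribed.
So QuvL is produced and active.
With repressor QuvL bound, *sovY* is not transcribed.
→ *sovY* is OFF.
0 of the 4 genes are transcribed.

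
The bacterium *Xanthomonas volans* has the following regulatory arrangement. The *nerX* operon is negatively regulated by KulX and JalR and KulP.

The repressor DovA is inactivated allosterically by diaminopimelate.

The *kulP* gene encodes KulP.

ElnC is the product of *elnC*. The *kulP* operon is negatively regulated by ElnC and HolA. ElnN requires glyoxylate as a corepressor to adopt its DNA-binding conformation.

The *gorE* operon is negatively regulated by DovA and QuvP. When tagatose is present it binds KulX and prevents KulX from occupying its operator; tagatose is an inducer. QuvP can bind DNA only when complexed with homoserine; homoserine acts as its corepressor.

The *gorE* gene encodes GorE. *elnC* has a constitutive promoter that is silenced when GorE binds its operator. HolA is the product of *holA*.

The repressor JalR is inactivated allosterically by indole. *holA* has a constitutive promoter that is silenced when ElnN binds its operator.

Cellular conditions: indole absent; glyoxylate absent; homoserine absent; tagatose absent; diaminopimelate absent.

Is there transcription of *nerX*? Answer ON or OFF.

OFF

Tagatose is absent, so KulX is active.
Indole is absent, so JalR is active.
Diaminopimelate is absent, so DovA is active.
Homoserine is absent, so QuvP is inactive.
With repressor DovA bound, *gorE* is not transcribed.
So GorE is not produced.
With no repressor bound, *elnC* is transcribed.
So ElnC is produced and active.
Glyoxylate is absent, so ElnN is inactive.
With no repressor bound, *holA* is transcribed.
So HolA is produced and active.
With repressor ElnC bound, *kulP* is not transcribed.
So KulP is not produced.
With repressor KulX bound, *nerX* is not transcribed.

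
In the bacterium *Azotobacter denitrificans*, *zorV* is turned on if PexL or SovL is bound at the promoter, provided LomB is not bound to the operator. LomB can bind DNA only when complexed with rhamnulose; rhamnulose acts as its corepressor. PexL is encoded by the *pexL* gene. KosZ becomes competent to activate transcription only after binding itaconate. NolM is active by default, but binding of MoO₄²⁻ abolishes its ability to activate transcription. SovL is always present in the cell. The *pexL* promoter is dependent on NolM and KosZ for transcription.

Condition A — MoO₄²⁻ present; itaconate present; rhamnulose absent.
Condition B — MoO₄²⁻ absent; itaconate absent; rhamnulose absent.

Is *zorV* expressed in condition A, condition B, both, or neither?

both

Condition A:
MoO₄²⁻ is present, so NolM is inactive.
Itaconate is present, so KosZ is active.
Required activator NolM is absent, so *pexL* is not transcribed.
So PexL is not produced.
Rhamnulose is absent, so LomB is inactive.
SovL is produced constitutively and is active.
Activator SovL is present, so *zorV* is transcribed.
→ *zorV* is ON in A.
Condition B:
MoO₄²⁻ is absent, so NolM is active.
Itaconate is absent, so KosZ is inactive.
Required activator KosZ is absent, so *pexL* is not transcribed.
So PexL is not produced.
Rhamnulose is absent, so LomB is inactive.
SovL is produced constitutively and is active.
Activator SovL is present, so *zorV* is transcribed.
→ *zorV* is ON in B.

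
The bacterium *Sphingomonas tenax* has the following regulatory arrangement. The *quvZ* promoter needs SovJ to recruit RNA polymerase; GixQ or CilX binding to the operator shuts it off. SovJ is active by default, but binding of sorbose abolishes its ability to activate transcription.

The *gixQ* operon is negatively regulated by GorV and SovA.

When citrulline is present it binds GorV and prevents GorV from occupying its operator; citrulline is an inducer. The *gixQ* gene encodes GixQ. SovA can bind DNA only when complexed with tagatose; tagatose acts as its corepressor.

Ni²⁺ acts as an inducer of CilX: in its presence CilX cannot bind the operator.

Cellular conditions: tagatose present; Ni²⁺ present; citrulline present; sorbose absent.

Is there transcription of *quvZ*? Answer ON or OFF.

ON

Sorbose is absent, so SovJ is active.
Citrulline is present, so GorV is inactive.
Tagatose is present, so SovA is active.
With repressor SovA bound, *gixQ* is not transcribed.
So GixQ is not produced.
Ni²⁺ is present, so CilX is inactive.
No repressor is bound and SovJ is active, so *quvZ* is transcribed.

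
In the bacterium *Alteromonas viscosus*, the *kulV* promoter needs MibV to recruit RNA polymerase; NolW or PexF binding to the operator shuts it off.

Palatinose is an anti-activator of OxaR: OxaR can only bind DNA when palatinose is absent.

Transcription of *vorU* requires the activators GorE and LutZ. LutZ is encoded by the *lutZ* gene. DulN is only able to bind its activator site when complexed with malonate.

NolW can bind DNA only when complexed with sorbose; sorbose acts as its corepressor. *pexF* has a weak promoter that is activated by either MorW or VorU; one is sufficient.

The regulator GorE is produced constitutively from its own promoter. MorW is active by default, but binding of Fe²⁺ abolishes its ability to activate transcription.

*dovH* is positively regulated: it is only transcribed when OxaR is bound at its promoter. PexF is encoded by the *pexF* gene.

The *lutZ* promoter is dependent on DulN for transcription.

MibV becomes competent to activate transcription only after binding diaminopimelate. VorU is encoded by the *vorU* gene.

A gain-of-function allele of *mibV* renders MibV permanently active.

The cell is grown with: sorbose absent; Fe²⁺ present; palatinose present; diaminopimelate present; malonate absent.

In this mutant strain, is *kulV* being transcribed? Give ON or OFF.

ON

Sorbose is absent, so NolW is inactive.
Fe²⁺ is present, so MorW is inactive.
GorE is produced constitutively and is active.
Malonate is absent, so DulN is inactive.
Required activator DulN is absent, so *lutZ* is not transcribed.
So LutZ is not produced.
Required activator LutZ is absent, so *vorU* is not transcribed.
So VorU is not produced.
No activator is available at the *pexF* promoter, so *pexF* is not transcribed.
So PexF is not produced.
MibV is constitutively active in this strain.
No repressor is bound and MibV is active, so *kulV* is transcribed.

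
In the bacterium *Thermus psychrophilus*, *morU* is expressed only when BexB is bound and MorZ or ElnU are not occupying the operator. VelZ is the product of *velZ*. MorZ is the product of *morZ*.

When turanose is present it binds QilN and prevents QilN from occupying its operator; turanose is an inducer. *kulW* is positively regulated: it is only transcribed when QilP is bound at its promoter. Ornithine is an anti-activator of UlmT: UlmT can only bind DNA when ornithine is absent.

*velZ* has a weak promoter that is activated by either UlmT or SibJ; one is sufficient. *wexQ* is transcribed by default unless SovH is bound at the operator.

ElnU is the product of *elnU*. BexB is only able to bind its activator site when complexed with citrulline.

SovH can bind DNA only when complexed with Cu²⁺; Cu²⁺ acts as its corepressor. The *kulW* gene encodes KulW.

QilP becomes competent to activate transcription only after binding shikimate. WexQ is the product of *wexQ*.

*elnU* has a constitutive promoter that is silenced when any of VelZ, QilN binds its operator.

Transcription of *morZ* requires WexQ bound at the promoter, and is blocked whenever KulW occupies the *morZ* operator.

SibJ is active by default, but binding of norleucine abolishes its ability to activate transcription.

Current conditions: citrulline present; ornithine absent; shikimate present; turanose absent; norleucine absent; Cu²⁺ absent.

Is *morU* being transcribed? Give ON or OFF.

ON

Citrulline is present, so BexB is active.
Shikimate is present, so QilP is active.
No repressor is bound and QilP is active, so *kulW* is transcribed.
So KulW is produced and active.
Cu²⁺ is absent, so SovH is inactive.
With no repressor bound, *wexQ* is transcribed.
So WexQ is produced and active.
With repressor KulW bound, *morZ* is not transcribed.
So MorZ is not produced.
Ornithine is absent, so UlmT is active.
Norleucine is absent, so SibJ is active.
Activator UlmT is present, so *velZ* is transcribed.
So VelZ is produced and active.
Turanose is absent, so QilN is active.
With repressor VelZ bound, *elnU* is not transcribed.
So ElnU is not produced.
No repressor is bound and BexB is active, so *morU* is transcribed.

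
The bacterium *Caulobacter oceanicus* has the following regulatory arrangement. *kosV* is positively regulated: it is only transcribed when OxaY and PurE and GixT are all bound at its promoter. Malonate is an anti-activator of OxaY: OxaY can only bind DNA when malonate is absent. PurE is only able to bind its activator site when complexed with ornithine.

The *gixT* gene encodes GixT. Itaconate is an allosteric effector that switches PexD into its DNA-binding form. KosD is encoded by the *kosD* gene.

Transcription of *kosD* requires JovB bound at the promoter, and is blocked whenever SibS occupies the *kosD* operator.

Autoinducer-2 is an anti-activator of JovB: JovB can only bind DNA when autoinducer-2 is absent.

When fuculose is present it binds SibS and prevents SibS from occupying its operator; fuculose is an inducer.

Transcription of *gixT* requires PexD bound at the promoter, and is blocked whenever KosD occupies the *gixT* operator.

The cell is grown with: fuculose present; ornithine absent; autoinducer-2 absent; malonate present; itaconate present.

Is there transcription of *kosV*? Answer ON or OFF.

Malonate is present, so OxaY is inactive.
Ornithine is absent, so PurE is inactive.
Autoinducer-2 is absent, so JovB is active.
Fuculose is present, so SibS is inactive.
No repressor is bound and JovB is active, so *kosD* is transcribed.
So KosD is produced and active.
Itaconate is present, so PexD is active.
With repressor KosD bound, *gixT* is not transcribed.
So GixT is not produced.
Required activator OxaY is absent, so *kosV* is not transcribed.

OFF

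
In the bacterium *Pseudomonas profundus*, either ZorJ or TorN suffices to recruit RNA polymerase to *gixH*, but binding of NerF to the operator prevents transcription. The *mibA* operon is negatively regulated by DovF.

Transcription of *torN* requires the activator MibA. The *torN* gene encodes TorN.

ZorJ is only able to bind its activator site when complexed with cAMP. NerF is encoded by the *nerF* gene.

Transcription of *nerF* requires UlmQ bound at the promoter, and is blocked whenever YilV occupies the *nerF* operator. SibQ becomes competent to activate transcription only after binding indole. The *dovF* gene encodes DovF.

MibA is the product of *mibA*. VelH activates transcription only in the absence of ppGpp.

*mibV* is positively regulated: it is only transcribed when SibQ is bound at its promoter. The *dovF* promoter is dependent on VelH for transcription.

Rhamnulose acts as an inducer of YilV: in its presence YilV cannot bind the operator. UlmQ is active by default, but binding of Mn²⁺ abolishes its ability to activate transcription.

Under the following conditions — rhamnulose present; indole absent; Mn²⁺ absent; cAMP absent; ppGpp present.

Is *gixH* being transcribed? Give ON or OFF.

cAMP is absent, so ZorJ is inactive.
ppGpp is present, so VelH is inactive.
Required activator VelH is absent, so *dovF* is not transcribed.
So DovF is not produced.
With no repressor bound, *mibA* is transcribed.
So MibA is produced and active.
No repressor is bound and MibA is active, so *torN* is transcribed.
So TorN is produced and active.
Mn²⁺ is absent, so UlmQ is active.
Rhamnulose is present, so YilV is inactive.
No repressor is bound and UlmQ is active, so *nerF* is transcribed.
So NerF is produced and active.
With repressor NerF bound, *gixH* is not transcribed.

OFF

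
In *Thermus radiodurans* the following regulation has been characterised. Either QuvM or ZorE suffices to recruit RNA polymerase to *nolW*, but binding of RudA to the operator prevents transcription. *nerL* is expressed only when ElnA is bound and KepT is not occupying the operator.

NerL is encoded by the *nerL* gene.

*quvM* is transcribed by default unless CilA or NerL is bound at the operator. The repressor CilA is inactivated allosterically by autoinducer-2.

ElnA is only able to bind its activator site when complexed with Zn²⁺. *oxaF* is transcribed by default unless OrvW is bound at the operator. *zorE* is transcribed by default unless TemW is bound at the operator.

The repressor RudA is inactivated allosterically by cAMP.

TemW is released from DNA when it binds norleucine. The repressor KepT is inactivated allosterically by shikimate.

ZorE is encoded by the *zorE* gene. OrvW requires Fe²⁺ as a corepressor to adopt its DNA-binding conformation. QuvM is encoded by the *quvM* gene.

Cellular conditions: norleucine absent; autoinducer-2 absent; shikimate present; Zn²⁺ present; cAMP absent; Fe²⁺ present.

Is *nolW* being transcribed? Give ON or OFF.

cAMP is absent, so RudA is active.
Autoinducer-2 is absent, so CilA is active.
Zn²⁺ is present, so ElnA is active.
Shikimate is present, so KepT is inactive.
No repressor is bound and ElnA is active, so *nerL* is transcribed.
So NerL is produced and active.
With repressor CilA bound, *quvM* is not transcribed.
So QuvM is not produced.
Norleucine is absent, so TemW is active.
With repressor TemW bound, *zorE* is not transcribed.
So ZorE is not produced.
With repressor RudA bound, *nolW* is not transcribed.

OFF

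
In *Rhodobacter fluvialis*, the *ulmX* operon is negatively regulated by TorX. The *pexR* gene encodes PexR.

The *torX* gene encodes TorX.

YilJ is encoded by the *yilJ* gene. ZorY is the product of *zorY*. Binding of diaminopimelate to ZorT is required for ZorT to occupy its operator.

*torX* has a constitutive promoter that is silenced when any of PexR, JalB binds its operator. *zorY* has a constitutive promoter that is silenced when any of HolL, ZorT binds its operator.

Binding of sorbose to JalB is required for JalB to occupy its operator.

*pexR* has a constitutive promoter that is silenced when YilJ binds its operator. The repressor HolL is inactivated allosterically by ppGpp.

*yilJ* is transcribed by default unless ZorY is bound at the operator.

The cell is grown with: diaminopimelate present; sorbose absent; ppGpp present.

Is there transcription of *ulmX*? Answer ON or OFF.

ppGpp is present, so HolL is inactive.
Diaminopimelate is present, so ZorT is active.
With repressor ZorT bound, *zorY* is not transcribed.
So ZorY is not produced.
With no repressor bound, *yilJ* is transcribed.
So YilJ is produced and active.
With repressor YilJ bound, *pexR* is not transcribed.
So PexR is not produced.
Sorbose is absent, so JalB is inactive.
With no repressor bound, *torX* is transcribed.
So TorX is produced and active.
With repressor TorX bound, *ulmX* is not transcribed.

OFF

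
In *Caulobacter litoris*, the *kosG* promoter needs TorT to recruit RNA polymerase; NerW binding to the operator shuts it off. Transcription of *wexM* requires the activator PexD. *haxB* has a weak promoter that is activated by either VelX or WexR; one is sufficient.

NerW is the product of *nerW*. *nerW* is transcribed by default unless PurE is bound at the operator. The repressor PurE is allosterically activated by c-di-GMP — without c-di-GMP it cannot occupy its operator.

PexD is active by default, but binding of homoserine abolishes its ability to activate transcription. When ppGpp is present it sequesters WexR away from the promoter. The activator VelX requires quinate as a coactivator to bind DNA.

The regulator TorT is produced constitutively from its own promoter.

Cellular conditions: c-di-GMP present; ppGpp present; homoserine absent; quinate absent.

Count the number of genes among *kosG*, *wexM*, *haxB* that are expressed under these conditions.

2

TorT is produced constitutively and is active.
c-di-GMP is present, so PurE is active.
With repressor PurE bound, *nerW* is not transcribed.
So NerW is not produced.
No repressor is bound and TorT is active, so *kosG* is transcribed.
→ *kosG* is ON.
Homoserine is absent, so PexD is active.
No repressor is bound and PexD is active, so *wexM* is transcribed.
→ *wexM* is ON.
Quinate is absent, so VelX is inactive.
ppGpp is present, so WexR is inactive.
No activator is available at the *haxB* promoter, so *haxB* is not transcribed.
→ *haxB* is OFF.
2 of the 3 genes are transcribed.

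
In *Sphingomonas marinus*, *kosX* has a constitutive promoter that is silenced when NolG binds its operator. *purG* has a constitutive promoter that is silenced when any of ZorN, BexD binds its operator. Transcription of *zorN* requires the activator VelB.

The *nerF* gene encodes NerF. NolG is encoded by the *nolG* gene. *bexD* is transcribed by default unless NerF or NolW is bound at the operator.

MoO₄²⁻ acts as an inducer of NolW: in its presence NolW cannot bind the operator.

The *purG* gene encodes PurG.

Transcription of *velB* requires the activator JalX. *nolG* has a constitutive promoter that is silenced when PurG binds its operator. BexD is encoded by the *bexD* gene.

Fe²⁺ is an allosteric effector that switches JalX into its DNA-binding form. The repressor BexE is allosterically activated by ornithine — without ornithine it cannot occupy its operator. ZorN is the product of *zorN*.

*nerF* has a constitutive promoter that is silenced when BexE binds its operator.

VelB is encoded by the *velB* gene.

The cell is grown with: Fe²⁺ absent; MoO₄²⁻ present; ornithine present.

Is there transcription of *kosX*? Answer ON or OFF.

OFF

Fe²⁺ is absent, so JalX is inactive.
Required activator JalX is absent, so *velB* is not transcribed.
So VelB is not produced.
Required activator VelB is absent, so *zorN* is not transcribed.
So ZorN is not produced.
Ornithine is present, so BexE is active.
With repressor BexE bound, *nerF* is not transcribed.
So NerF is not produced.
MoO₄²⁻ is present, so NolW is inactive.
With no repressor bound, *bexD* is transcribed.
So BexD is produced and active.
With repressor BexD bound, *purG* is not transcribed.
So PurG is not produced.
With no repressor bound, *nolG* is transcribed.
So NolG is produced and active.
With repressor NolG bound, *kosX* is not transcribed.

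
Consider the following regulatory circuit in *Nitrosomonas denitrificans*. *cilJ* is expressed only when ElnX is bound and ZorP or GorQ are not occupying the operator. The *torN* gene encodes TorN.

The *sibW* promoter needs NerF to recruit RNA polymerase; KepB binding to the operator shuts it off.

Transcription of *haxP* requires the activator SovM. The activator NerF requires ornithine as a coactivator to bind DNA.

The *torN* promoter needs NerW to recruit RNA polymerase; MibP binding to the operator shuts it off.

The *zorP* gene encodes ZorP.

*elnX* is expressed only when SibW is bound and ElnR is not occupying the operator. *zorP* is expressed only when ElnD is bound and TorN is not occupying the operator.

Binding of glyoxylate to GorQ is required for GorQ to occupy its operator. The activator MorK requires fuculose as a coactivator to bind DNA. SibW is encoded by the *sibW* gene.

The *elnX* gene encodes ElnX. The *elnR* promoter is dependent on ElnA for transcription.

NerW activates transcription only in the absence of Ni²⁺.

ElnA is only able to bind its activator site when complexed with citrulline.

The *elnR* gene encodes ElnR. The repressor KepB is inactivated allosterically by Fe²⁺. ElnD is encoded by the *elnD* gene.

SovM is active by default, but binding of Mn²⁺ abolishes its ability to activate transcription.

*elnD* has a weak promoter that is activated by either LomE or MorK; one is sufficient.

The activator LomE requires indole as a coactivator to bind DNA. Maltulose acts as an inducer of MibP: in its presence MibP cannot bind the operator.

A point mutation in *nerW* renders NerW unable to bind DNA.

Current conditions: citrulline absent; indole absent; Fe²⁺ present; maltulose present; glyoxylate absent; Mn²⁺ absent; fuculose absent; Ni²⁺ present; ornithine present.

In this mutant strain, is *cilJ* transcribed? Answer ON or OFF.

ON

Maltulose is present, so MibP is inactive.
NerW is non-functional in this strain, so it has no effect.
Required activator NerW is absent, so *torN* is not transcribed.
So TorN is not produced.
Indole is absent, so LomE is inactive.
Fuculose is absent, so MorK is inactive.
No activator is available at the *elnD* promoter, so *elnD* is not transcribed.
So ElnD is not produced.
Required activator ElnD is absent, so *zorP* is not transcribed.
So ZorP is not produced.
Ornithine is present, so NerF is active.
Fe²⁺ is present, so KepB is inactive.
No repressor is bound and NerF is active, so *sibW* is transcribed.
So SibW is produced and active.
Citrulline is absent, so ElnA is inactive.
Required activator ElnA is absent, so *elnR* is not transcribed.
So ElnR is not produced.
No repressor is bound and SibW is active, so *elnX* is transcribed.
So ElnX is produced and active.
Glyoxylate is absent, so GorQ is inactive.
No repressor is bound and ElnX is active, so *cilJ* is transcribed.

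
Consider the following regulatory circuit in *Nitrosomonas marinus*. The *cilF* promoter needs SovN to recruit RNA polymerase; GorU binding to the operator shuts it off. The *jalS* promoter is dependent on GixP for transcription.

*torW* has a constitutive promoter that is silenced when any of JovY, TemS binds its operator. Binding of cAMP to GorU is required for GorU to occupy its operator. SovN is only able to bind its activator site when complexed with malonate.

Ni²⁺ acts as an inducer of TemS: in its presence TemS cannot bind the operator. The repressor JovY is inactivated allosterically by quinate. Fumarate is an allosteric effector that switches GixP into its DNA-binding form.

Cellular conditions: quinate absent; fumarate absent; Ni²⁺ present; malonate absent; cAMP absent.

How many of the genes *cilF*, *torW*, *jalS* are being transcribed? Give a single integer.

cAMP is absent, so GorU is inactive.
Malonate is absent, so SovN is inactive.
Required activator SovN is absent, so *cilF* is not transcribed.
→ *cilF* is OFF.
Quinate is absent, so JovY is active.
Ni²⁺ is present, so TemS is inactive.
With repressor JovY bound, *torW* is not transcribed.
→ *torW* is OFF.
Fumarate is absent, so GixP is inactive.
Required activator GixP is absent, so *jalS* is not transcribed.
→ *jalS* is OFF.
0 of the 3 genes are transcribed.

0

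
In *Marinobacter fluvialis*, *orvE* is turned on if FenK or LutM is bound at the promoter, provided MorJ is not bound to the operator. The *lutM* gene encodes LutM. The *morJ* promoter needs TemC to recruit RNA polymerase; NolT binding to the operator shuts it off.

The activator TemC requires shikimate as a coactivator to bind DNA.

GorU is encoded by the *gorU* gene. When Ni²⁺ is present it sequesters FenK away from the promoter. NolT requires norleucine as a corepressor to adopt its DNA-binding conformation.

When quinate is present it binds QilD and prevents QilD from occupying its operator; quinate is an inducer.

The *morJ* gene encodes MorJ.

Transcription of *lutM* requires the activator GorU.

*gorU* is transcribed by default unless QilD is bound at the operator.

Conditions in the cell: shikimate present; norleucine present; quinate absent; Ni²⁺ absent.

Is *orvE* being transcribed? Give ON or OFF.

ON

Ni²⁺ is absent, so FenK is active.
Quinate is absent, so QilD is active.
With repressor QilD bound, *gorU* is not transcribed.
So GorU is not produced.
Required activator GorU is absent, so *lutM* is not transcribed.
So LutM is not produced.
Norleucine is present, so NolT is active.
Shikimate is present, so TemC is active.
With repressor NolT bound, *morJ* is not transcribed.
So MorJ is not produced.
Activator FenK is present, so *orvE* is transcribed.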